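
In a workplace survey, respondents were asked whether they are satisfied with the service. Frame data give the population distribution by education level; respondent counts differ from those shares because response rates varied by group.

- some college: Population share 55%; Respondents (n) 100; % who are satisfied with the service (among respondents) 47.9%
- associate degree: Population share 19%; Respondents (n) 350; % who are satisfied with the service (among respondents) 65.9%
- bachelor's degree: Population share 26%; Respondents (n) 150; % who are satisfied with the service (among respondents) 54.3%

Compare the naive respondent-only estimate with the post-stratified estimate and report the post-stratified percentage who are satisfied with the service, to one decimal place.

53.0%

Unadjusted (pooled respondent) estimate weights by respondent counts:
  (100/600)×47.9 + (350/600)×65.9 + (150/600)×54.3 = 60%
Post-stratified estimate weights by population shares:
  0.55×47.9 + 0.19×65.9 + 0.26×54.3 = 52.984%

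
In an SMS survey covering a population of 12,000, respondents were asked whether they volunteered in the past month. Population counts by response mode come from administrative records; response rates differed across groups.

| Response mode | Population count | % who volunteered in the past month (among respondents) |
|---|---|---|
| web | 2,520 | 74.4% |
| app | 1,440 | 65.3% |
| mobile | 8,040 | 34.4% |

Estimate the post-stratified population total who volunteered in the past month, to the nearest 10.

Each cell contributes its population count × the respondent rate:
  web: 2,520 × 74.4% = 1874.88
  app: 1,440 × 65.3% = 940.32
  mobile: 8,040 × 34.4% = 2765.76
Estimated total = 5580.96 → 5,580.

5,580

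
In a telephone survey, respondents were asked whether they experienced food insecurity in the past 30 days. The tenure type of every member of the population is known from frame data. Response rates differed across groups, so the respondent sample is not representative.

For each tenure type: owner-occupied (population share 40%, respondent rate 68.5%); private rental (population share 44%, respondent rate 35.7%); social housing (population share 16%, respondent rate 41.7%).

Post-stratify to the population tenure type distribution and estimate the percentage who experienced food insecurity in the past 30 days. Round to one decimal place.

Reweight to the known tenure type distribution:
  owner-occupied: 0.4 × 68.5 = 27.4
  private rental: 0.44 × 35.7 = 15.708
  social housing: 0.16 × 41.7 = 6.672
Post-stratified estimate = 49.78 → 49.8%.

49.8%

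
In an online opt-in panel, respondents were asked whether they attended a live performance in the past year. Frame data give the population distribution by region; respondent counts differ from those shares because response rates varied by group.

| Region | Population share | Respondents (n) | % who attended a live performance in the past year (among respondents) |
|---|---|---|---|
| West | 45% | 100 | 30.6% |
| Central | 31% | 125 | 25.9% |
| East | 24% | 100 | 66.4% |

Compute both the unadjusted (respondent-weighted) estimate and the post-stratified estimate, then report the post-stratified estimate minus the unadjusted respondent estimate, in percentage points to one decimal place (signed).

Naive respondent-only estimate (weights = respondent counts):
  (100/325)×30.6 + (125/325)×25.9 + (100/325)×66.4 = 39.8077%
Post-stratifying to population shares instead:
  0.45×30.6 + 0.31×25.9 + 0.24×66.4 = 37.735%
Difference = 37.735 − 39.8077 = -2.0727 pp.

-2.1 percentage points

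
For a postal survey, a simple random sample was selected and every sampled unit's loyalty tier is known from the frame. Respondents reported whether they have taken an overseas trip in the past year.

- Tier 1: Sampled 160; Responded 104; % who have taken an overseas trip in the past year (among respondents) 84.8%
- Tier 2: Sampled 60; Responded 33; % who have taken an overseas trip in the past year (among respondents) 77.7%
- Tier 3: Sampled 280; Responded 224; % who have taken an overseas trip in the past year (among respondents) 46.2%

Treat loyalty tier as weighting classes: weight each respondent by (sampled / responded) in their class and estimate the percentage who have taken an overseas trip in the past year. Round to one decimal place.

Class response rates: Tier 1 104/160 = 65%, Tier 2 33/60 = 55%, Tier 3 224/280 = 80%.
Weighting each respondent by the inverse class response rate inflates each class back to its sampled size, so the class weight is n_sampled:
  Tier 1: 160 × 84.8 = 13,568
  Tier 2: 60 × 77.7 = 4662
  Tier 3: 280 × 46.2 = 12,936
Adjusted estimate = 31,166 / 500 = 62.332 → 62.3%.

62.3%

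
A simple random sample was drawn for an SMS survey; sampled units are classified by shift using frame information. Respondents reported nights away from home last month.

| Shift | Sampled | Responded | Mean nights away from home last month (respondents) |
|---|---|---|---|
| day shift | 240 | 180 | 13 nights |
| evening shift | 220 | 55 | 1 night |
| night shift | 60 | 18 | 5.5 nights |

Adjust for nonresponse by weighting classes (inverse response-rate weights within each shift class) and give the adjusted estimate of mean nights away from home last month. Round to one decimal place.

Response rates by class: day shift 180/240 = 75%, evening shift 55/220 = 25%, night shift 18/60 = 30%.
Inverse-response-rate weighting restores each class to its sampled count, so class totals weight by n_sampled:
  day shift: 240 × 13 = 3120
  evening shift: 220 × 1 = 220
  night shift: 60 × 5.5 = 330
Adjusted estimate = 3670 / 520 = 7.05769 → 7.1.

7.1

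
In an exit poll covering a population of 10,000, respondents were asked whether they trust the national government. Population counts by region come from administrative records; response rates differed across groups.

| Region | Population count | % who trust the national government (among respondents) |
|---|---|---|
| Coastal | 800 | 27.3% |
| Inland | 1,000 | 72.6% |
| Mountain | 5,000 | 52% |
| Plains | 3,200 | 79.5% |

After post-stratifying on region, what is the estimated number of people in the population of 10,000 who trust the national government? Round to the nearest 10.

Estimated count per cell = population count × respondent percentage:
  Coastal: 800 × 27.3% = 218.4
  Inland: 1,000 × 72.6% = 726
  Mountain: 5,000 × 52% = 2600
  Plains: 3,200 × 79.5% = 2544
Estimated total = 6088.4 → 6,090.

6,090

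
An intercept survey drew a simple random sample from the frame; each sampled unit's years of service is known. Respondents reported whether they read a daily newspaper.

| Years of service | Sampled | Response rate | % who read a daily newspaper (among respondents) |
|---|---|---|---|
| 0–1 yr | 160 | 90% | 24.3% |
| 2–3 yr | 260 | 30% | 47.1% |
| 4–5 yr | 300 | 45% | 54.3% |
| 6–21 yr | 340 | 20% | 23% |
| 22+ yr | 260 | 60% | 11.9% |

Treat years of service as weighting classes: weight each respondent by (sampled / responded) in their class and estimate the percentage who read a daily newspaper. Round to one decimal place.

32.8%

Weighting each respondent by the inverse class response rate inflates each class back to its sampled size, so the class weight is n_sampled:
  0–1 yr: 160 × 24.3 = 3888
  2–3 yr: 260 × 47.1 = 12,246
  4–5 yr: 300 × 54.3 = 16,290
  6–21 yr: 340 × 23 = 7820
  22+ yr: 260 × 11.9 = 3094
Adjusted estimate = 43,338 / 1,320 = 32.8318 → 32.8%.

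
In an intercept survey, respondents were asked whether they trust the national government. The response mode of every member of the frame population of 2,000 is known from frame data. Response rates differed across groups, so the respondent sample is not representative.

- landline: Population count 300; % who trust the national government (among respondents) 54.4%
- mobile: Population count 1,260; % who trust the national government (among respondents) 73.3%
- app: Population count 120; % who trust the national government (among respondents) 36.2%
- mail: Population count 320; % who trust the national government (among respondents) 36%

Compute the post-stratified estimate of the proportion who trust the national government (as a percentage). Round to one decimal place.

Post-stratification weights by population share, not respondent share:
  landline: (300/2,000) × 54.4 = 8.16
  mobile: (1,260/2,000) × 73.3 = 46.179
  app: (120/2,000) × 36.2 = 2.172
  mail: (320/2,000) × 36 = 5.76
Post-stratified estimate = 62.271 → 62.3%.

62.3%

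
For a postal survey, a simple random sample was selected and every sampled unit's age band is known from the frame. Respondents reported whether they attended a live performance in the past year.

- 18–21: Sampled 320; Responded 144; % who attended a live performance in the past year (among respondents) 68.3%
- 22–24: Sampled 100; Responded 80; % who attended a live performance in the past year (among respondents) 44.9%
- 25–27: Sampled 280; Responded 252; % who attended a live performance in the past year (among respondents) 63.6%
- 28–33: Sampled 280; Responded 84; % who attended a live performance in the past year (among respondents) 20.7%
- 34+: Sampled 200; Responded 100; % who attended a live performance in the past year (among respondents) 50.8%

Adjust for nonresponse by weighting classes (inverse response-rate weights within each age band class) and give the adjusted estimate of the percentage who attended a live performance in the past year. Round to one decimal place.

Response rates by class: 18–21 144/320 = 45%, 22–24 80/100 = 80%, 25–27 252/280 = 90%, 28–33 84/280 = 30%, 34+ 100/200 = 50%.
With weight = n_sampled/n_responded per class, the weighted class total is n_sampled:
  18–21: 320 × 68.3 = 21,856
  22–24: 100 × 44.9 = 4490
  25–27: 280 × 63.6 = 17,808
  28–33: 280 × 20.7 = 5796
  34+: 200 × 50.8 = 10,160
Adjusted estimate = 60,110 / 1,180 = 50.9407 → 50.9%.

50.9%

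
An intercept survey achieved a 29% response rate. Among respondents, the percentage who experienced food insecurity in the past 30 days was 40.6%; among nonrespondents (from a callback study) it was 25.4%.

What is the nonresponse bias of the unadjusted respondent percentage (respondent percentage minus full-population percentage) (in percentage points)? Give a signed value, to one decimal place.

+10.8 percentage points

Nonresponse fraction = 1 − 0.29 = 0.71.
Bias = (nonresponse fraction) × (respondent percentage − nonrespondent percentage)
     = 0.71 × (40.6 − 25.4) = 0.71 × 15.2 = 10.792.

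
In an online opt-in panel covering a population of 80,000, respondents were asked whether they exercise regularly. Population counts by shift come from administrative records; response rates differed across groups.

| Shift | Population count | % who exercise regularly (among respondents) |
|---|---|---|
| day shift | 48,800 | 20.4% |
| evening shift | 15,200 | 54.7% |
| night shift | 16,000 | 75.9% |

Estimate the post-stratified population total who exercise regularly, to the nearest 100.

30,400

Each cell contributes its population count × the respondent rate:
  day shift: 48,800 × 20.4% = 9955.2
  evening shift: 15,200 × 54.7% = 8314.4
  night shift: 16,000 × 75.9% = 12,144
Estimated total = 30413.6 → 30,400.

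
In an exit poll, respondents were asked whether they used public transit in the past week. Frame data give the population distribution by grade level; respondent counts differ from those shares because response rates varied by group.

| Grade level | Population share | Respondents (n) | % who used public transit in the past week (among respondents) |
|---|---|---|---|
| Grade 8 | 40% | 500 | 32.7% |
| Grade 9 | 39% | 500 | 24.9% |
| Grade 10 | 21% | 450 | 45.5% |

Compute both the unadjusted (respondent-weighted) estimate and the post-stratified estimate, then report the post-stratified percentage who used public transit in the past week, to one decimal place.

Without adjustment, the pooled respondent share is:
  (500/1450)×32.7 + (500/1450)×24.9 + (450/1450)×45.5 = 33.9828%
Reweighting by population grade level shares:
  0.4×32.7 + 0.39×24.9 + 0.21×45.5 = 32.346%

32.3%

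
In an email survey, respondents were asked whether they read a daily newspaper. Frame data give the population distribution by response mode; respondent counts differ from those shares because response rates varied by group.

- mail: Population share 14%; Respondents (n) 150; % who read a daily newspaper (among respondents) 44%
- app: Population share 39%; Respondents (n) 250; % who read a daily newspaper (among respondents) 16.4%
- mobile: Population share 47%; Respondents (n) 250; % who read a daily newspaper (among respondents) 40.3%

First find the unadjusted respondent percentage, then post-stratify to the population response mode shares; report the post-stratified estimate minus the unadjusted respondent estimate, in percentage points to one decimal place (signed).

-0.5 percentage points

Unadjusted (pooled respondent) estimate weights by respondent counts:
  (150/650)×44 + (250/650)×16.4 + (250/650)×40.3 = 31.9615%
Post-stratifying to population shares instead:
  0.14×44 + 0.39×16.4 + 0.47×40.3 = 31.497%
Difference = 31.497 − 31.9615 = -0.4645 pp.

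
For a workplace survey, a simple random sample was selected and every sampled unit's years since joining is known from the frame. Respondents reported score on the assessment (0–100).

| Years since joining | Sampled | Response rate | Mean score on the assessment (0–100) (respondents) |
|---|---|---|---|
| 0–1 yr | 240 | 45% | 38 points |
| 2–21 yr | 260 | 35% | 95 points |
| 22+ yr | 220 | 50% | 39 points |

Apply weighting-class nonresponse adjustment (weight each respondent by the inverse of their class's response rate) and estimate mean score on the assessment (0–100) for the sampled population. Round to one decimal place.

With weight = n_sampled/n_responded per class, the weighted class total is n_sampled:
  0–1 yr: 240 × 38 = 9120
  2–21 yr: 260 × 95 = 24,700
  22+ yr: 220 × 39 = 8580
Adjusted estimate = 42,400 / 720 = 58.8889 → 58.9.

58.9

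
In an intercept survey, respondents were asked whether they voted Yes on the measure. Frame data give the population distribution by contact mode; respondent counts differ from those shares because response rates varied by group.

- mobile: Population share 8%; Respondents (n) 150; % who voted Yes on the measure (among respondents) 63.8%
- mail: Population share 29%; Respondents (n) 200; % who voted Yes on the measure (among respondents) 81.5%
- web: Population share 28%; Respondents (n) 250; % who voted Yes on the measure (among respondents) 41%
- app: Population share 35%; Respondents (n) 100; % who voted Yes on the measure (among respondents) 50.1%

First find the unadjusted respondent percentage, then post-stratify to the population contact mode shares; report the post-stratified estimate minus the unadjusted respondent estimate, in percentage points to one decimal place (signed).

-1.0 percentage points

Unadjusted (pooled respondent) estimate weights by respondent counts:
  (150/700)×63.8 + (200/700)×81.5 + (250/700)×41 + (100/700)×50.1 = 58.7571%
Reweighting by population contact mode shares:
  0.08×63.8 + 0.29×81.5 + 0.28×41 + 0.35×50.1 = 57.754%
Difference = 57.754 − 58.7571 = -1.0031 pp.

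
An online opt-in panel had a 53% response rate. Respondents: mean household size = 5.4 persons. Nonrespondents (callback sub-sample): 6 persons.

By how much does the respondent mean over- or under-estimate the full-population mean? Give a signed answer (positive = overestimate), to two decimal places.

-0.28

Nonresponse fraction = 1 − 0.53 = 0.47.
Bias = (nonresponse fraction) × (respondent mean − nonrespondent mean)
     = 0.47 × (5.4 − 6) = 0.47 × -0.6 = -0.282.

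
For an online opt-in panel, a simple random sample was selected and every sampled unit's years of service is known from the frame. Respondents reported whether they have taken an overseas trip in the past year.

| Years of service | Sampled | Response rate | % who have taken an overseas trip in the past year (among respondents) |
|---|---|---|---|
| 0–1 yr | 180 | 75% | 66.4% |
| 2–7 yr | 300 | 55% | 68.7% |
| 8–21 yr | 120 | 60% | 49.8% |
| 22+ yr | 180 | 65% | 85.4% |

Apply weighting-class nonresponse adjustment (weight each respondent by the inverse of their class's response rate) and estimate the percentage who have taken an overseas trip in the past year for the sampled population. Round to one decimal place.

Inverse-response-rate weighting restores each class to its sampled count, so class totals weight by n_sampled:
  0–1 yr: 180 × 66.4 = 11952
  2–7 yr: 300 × 68.7 = 20,610
  8–21 yr: 120 × 49.8 = 5976
  22+ yr: 180 × 85.4 = 15372
Adjusted estimate = 53,910 / 780 = 69.1154 → 69.1%.

69.1%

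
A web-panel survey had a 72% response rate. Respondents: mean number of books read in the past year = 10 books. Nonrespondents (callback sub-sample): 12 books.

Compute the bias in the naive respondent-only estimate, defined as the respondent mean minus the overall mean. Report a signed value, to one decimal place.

Nonresponse fraction = 1 − 0.72 = 0.28.
Bias = (nonresponse fraction) × (respondent mean − nonrespondent mean)
     = 0.28 × (10 − 12) = 0.28 × -2 = -0.56.

-0.6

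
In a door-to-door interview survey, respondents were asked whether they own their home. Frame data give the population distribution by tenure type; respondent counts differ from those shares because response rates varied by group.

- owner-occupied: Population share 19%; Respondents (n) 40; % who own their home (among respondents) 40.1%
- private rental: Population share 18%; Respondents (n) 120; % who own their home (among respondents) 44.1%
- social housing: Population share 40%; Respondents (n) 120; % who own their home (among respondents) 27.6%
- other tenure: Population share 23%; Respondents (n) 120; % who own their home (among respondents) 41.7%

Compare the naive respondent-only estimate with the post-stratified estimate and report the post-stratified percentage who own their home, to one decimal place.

Without adjustment, the pooled respondent share is:
  (40/400)×40.1 + (120/400)×44.1 + (120/400)×27.6 + (120/400)×41.7 = 38.03%
Post-stratified estimate weights by population shares:
  0.19×40.1 + 0.18×44.1 + 0.4×27.6 + 0.23×41.7 = 36.188%

36.2%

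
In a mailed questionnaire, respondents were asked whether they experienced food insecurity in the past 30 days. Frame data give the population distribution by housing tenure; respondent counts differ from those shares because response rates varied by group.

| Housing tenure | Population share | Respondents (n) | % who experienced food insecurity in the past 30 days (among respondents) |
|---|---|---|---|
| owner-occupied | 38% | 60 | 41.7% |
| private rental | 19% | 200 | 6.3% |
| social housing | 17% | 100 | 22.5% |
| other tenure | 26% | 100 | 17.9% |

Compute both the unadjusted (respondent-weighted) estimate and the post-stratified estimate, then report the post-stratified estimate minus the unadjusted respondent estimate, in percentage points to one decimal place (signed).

+8.6 percentage points

Without adjustment, the pooled respondent share is:
  (60/460)×41.7 + (200/460)×6.3 + (100/460)×22.5 + (100/460)×17.9 = 16.9609%
Post-stratifying to population shares instead:
  0.38×41.7 + 0.19×6.3 + 0.17×22.5 + 0.26×17.9 = 25.522%
Difference = 25.522 − 16.9609 = 8.5611 pp.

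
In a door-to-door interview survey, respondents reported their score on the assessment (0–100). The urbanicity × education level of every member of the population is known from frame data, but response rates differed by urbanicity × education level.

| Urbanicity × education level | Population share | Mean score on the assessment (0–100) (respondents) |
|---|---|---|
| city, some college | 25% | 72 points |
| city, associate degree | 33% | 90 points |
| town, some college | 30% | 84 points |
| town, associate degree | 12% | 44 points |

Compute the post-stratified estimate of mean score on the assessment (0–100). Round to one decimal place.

Reweight to the known urbanicity × education level distribution:
  city, some college: 0.25 × 72 = 18
  city, associate degree: 0.33 × 90 = 29.7
  town, some college: 0.3 × 84 = 25.2
  town, associate degree: 0.12 × 44 = 5.28
Post-stratified estimate = 78.18 → 78.2.

78.2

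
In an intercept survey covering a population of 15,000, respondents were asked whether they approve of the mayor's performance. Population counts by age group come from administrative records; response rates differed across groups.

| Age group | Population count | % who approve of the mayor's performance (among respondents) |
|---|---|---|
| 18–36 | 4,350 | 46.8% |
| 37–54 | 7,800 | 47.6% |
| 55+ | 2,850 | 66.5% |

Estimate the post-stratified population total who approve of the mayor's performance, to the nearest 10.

Each cell contributes its population count × the respondent rate:
  18–36: 4,350 × 46.8% = 2035.8
  37–54: 7,800 × 47.6% = 3712.8
  55+: 2,850 × 66.5% = 1895.25
Estimated total = 7643.85 → 7,640.

7,640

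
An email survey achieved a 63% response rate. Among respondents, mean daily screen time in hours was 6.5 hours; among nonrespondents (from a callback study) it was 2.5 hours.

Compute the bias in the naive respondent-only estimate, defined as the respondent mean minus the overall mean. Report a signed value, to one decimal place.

Nonresponse fraction = 1 − 0.63 = 0.37.
Bias = (nonresponse fraction) × (respondent mean − nonrespondent mean)
     = 0.37 × (6.5 − 2.5) = 0.37 × 4 = 1.48.

+1.5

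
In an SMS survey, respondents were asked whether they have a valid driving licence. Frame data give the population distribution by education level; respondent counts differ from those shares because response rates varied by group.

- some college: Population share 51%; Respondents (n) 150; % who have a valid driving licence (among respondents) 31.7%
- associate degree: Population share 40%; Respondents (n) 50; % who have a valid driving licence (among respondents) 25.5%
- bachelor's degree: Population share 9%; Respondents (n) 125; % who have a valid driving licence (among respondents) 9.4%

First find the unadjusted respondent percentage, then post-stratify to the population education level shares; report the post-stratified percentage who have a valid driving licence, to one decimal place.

Without adjustment, the pooled respondent share is:
  (150/325)×31.7 + (50/325)×25.5 + (125/325)×9.4 = 22.1692%
Post-stratifying to population shares instead:
  0.51×31.7 + 0.4×25.5 + 0.09×9.4 = 27.213%

27.2%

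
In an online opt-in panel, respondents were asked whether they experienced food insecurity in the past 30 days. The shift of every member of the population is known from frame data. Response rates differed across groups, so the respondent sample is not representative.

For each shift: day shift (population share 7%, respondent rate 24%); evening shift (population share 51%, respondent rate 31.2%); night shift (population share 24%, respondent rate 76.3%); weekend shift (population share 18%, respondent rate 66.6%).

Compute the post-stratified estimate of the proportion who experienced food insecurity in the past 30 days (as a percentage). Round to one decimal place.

47.9%

Each cell contributes population-share × respondent value:
  day shift: 0.07 × 24 = 1.68
  evening shift: 0.51 × 31.2 = 15.912
  night shift: 0.24 × 76.3 = 18.312
  weekend shift: 0.18 × 66.6 = 11.988
Post-stratified estimate = 47.892 → 47.9%.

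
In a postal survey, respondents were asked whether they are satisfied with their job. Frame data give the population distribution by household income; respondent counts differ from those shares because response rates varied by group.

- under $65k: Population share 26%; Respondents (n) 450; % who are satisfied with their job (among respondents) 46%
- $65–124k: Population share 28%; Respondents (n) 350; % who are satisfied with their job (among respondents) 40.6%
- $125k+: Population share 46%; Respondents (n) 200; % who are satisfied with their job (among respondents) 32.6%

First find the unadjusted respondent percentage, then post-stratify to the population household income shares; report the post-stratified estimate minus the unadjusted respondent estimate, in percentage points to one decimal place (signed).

-3.1 percentage points

Unadjusted (pooled respondent) estimate weights by respondent counts:
  (450/1000)×46 + (350/1000)×40.6 + (200/1000)×32.6 = 41.43%
Post-stratified estimate weights by population shares:
  0.26×46 + 0.28×40.6 + 0.46×32.6 = 38.324%
Difference = 38.324 − 41.43 = -3.106 pp.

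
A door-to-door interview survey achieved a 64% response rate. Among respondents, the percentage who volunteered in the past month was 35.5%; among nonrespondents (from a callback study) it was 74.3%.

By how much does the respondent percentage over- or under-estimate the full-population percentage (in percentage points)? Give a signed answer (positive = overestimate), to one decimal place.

-14.0 percentage points

Nonresponse fraction = 1 − 0.64 = 0.36.
Bias = (nonresponse fraction) × (respondent percentage − nonrespondent percentage)
     = 0.36 × (35.5 − 74.3) = 0.36 × -38.8 = -13.968.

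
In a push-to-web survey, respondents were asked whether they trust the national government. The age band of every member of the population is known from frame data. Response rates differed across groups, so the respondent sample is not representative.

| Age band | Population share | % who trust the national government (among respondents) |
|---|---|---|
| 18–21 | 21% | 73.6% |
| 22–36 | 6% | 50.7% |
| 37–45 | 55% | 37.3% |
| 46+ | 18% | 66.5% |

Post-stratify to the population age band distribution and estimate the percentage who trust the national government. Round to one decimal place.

Post-stratification weights by population share, not respondent share:
  18–21: 0.21 × 73.6 = 15.456
  22–36: 0.06 × 50.7 = 3.042
  37–45: 0.55 × 37.3 = 20.515
  46+: 0.18 × 66.5 = 11.97
Post-stratified estimate = 50.983 → 51.0%.

51.0%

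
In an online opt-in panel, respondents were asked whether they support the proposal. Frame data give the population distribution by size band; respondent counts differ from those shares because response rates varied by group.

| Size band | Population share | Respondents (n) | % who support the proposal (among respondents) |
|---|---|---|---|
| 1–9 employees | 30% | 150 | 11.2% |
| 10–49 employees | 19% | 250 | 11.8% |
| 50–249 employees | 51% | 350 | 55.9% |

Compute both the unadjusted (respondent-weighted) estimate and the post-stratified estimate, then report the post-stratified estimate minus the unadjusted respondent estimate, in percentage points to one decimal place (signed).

+1.9 percentage points

Naive respondent-only estimate (weights = respondent counts):
  (150/750)×11.2 + (250/750)×11.8 + (350/750)×55.9 = 32.26%
Post-stratified estimate weights by population shares:
  0.3×11.2 + 0.19×11.8 + 0.51×55.9 = 34.111%
Difference = 34.111 − 32.26 = 1.851 pp.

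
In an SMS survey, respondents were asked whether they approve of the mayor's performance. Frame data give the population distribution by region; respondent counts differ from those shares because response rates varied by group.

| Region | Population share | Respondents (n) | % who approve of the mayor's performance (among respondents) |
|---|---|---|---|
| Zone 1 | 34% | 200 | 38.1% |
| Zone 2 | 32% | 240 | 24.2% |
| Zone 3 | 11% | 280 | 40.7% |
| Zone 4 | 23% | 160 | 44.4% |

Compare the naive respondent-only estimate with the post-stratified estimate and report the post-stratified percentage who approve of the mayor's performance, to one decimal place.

35.4%

Unadjusted (pooled respondent) estimate weights by respondent counts:
  (200/880)×38.1 + (240/880)×24.2 + (280/880)×40.7 + (160/880)×44.4 = 36.2818%
Post-stratifying to population shares instead:
  0.34×38.1 + 0.32×24.2 + 0.11×40.7 + 0.23×44.4 = 35.387%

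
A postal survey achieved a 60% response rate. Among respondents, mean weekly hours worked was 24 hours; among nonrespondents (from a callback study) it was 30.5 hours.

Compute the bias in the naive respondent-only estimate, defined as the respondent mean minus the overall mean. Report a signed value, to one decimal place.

-2.6

Nonresponse fraction = 1 − 0.6 = 0.4.
Bias = (nonresponse fraction) × (respondent mean − nonrespondent mean)
     = 0.4 × (24 − 30.5) = 0.4 × -6.5 = -2.6.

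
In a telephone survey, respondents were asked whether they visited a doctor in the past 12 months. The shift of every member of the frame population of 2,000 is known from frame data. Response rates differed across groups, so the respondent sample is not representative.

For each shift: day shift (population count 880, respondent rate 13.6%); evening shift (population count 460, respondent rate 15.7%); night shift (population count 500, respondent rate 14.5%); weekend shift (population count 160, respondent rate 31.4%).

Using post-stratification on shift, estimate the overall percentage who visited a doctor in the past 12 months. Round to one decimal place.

Reweight to the known shift distribution:
  day shift: (880/2,000) × 13.6 = 5.984
  evening shift: (460/2,000) × 15.7 = 3.611
  night shift: (500/2,000) × 14.5 = 3.625
  weekend shift: (160/2,000) × 31.4 = 2.512
Post-stratified estimate = 15.732 → 15.7%.

15.7%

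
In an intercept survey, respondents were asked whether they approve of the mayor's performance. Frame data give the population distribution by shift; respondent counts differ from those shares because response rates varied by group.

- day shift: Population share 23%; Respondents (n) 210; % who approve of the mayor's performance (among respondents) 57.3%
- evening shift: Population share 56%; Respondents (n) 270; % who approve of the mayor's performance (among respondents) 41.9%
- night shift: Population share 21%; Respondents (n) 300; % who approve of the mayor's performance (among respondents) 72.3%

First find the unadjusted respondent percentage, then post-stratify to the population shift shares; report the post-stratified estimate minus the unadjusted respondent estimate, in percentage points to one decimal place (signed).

-5.9 percentage points

Unadjusted (pooled respondent) estimate weights by respondent counts:
  (210/780)×57.3 + (270/780)×41.9 + (300/780)×72.3 = 57.7385%
Reweighting by population shift shares:
  0.23×57.3 + 0.56×41.9 + 0.21×72.3 = 51.826%
Difference = 51.826 − 57.7385 = -5.9125 pp.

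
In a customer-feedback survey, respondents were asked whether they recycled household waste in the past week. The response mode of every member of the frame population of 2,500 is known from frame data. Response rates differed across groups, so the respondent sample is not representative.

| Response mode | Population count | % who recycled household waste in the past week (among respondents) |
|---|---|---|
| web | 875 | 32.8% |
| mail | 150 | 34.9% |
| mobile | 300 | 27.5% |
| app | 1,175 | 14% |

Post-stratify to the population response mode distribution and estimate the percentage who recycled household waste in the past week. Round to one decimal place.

Weight each group's respondent value by its population share:
  web: (875/2,500) × 32.8 = 11.48
  mail: (150/2,500) × 34.9 = 2.094
  mobile: (300/2,500) × 27.5 = 3.3
  app: (1,175/2,500) × 14 = 6.58
Post-stratified estimate = 23.454 → 23.5%.

23.5%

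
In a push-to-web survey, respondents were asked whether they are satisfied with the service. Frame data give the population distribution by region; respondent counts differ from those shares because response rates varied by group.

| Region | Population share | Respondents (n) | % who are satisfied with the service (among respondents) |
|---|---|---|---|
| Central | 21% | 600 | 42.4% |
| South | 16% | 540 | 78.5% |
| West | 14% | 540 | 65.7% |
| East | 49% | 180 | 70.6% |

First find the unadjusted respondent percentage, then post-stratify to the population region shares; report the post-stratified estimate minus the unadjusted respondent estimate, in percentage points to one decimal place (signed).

+2.9 percentage points

Naive respondent-only estimate (weights = respondent counts):
  (600/1860)×42.4 + (540/1860)×78.5 + (540/1860)×65.7 + (180/1860)×70.6 = 62.3742%
Reweighting by population region shares:
  0.21×42.4 + 0.16×78.5 + 0.14×65.7 + 0.49×70.6 = 65.256%
Difference = 65.256 − 62.3742 = 2.8818 pp.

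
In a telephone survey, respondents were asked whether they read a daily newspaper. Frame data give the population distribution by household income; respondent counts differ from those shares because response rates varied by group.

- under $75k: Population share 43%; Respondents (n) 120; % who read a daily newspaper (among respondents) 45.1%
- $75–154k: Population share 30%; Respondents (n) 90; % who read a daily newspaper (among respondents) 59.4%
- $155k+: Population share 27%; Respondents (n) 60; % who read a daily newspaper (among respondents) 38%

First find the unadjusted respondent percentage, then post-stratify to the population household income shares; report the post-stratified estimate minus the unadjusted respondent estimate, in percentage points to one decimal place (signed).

-0.8 percentage points

Unadjusted (pooled respondent) estimate weights by respondent counts:
  (120/270)×45.1 + (90/270)×59.4 + (60/270)×38 = 48.2889%
Post-stratified estimate weights by population shares:
  0.43×45.1 + 0.3×59.4 + 0.27×38 = 47.473%
Difference = 47.473 − 48.2889 = -0.8159 pp.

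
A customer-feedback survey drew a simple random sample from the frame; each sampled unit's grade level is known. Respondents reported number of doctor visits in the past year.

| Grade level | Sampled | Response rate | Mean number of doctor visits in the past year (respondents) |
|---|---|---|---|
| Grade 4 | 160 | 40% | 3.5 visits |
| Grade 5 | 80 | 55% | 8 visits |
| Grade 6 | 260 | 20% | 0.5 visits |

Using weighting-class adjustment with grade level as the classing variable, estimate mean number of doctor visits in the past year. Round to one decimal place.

With weight = n_sampled/n_responded per class, the weighted class total is n_sampled:
  Grade 4: 160 × 3.5 = 560
  Grade 5: 80 × 8 = 640
  Grade 6: 260 × 0.5 = 130
Adjusted estimate = 1330 / 500 = 2.66 → 2.7.

2.7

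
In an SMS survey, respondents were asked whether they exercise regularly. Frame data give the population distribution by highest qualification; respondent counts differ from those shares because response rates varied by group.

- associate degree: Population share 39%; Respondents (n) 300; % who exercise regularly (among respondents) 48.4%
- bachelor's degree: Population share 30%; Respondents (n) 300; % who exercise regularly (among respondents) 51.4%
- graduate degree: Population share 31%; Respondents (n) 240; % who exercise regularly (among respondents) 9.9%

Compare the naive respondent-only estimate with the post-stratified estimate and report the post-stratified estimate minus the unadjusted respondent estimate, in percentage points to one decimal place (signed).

Without adjustment, the pooled respondent share is:
  (300/840)×48.4 + (300/840)×51.4 + (240/840)×9.9 = 38.4714%
Reweighting by population highest qualification shares:
  0.39×48.4 + 0.3×51.4 + 0.31×9.9 = 37.365%
Difference = 37.365 − 38.4714 = -1.1064 pp.

-1.1 percentage points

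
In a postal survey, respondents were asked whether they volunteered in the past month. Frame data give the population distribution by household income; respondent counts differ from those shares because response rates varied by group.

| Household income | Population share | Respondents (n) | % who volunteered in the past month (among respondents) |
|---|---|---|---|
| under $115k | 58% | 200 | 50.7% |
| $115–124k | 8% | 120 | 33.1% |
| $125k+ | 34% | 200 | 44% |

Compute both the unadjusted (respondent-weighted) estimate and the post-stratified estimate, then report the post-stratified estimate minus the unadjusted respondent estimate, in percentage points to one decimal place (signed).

+3.0 percentage points

Naive respondent-only estimate (weights = respondent counts):
  (200/520)×50.7 + (120/520)×33.1 + (200/520)×44 = 44.0615%
Post-stratified estimate weights by population shares:
  0.58×50.7 + 0.08×33.1 + 0.34×44 = 47.014%
Difference = 47.014 − 44.0615 = 2.9525 pp.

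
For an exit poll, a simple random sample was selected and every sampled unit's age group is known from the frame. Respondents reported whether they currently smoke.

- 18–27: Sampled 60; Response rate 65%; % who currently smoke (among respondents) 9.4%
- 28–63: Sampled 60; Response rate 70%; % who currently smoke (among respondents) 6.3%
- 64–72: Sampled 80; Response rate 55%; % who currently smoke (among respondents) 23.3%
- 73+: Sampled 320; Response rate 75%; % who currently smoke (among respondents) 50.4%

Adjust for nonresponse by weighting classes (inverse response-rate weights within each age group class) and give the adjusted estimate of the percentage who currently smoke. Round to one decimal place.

36.4%

Weighting each respondent by the inverse class response rate inflates each class back to its sampled size, so the class weight is n_sampled:
  18–27: 60 × 9.4 = 564
  28–63: 60 × 6.3 = 378
  64–72: 80 × 23.3 = 1864
  73+: 320 × 50.4 = 16,128
Adjusted estimate = 18,934 / 520 = 36.4115 → 36.4%.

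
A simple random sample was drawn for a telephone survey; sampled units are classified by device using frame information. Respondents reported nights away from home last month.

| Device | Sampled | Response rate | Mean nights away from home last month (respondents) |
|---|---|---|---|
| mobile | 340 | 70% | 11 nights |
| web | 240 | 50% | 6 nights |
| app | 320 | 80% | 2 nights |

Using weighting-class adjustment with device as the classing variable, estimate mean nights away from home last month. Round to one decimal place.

Inverse-response-rate weighting restores each class to its sampled count, so class totals weight by n_sampled:
  mobile: 340 × 11 = 3740
  web: 240 × 6 = 1440
  app: 320 × 2 = 640
Adjusted estimate = 5820 / 900 = 6.46667 → 6.5.

6.5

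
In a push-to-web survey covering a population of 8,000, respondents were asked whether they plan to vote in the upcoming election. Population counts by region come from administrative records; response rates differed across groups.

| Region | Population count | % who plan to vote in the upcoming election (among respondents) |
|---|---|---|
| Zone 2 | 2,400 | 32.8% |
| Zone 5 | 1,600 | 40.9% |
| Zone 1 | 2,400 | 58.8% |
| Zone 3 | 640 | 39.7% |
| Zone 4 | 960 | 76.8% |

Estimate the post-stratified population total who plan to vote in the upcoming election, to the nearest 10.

Estimated count per cell = population count × respondent percentage:
  Zone 2: 2,400 × 32.8% = 787.2
  Zone 5: 1,600 × 40.9% = 654.4
  Zone 1: 2,400 × 58.8% = 1411.2
  Zone 3: 640 × 39.7% = 254.08
  Zone 4: 960 × 76.8% = 737.28
Estimated total = 3844.16 → 3,840.

3,840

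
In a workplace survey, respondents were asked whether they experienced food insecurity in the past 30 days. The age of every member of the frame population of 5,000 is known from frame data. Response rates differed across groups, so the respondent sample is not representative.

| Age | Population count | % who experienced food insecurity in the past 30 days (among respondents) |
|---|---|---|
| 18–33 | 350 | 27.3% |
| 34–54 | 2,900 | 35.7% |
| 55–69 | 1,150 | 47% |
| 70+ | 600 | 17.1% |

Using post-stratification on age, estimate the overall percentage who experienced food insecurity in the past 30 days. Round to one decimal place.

Reweight to the known age distribution:
  18–33: (350/5,000) × 27.3 = 1.911
  34–54: (2,900/5,000) × 35.7 = 20.706
  55–69: (1,150/5,000) × 47 = 10.81
  70+: (600/5,000) × 17.1 = 2.052
Post-stratified estimate = 35.479 → 35.5%.

35.5%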